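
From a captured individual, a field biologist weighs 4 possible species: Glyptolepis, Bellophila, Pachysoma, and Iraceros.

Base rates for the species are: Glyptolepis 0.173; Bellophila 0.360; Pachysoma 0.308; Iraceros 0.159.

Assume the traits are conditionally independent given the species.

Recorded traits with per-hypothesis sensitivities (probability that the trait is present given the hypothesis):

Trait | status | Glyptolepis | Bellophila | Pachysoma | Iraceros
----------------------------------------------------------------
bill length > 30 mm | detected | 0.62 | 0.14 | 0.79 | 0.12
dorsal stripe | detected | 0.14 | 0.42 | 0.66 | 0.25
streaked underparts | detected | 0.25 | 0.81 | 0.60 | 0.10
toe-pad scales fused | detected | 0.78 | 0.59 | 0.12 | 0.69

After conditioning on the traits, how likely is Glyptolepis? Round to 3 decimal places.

Multiply each prior by the joint likelihood of the trait pattern:
  Glyptolepis: 0.173 × 0.62 × 0.14 × 0.25 × 0.78 = 0.0029282
  Bellophila: 0.360 × 0.14 × 0.42 × 0.81 × 0.59 = 0.010116
  Pachysoma: 0.308 × 0.79 × 0.66 × 0.60 × 0.12 = 0.011563
  Iraceros: 0.159 × 0.12 × 0.25 × 0.10 × 0.69 = 0.00032913
Marginal likelihood of the evidence = 0.024936.
P(Glyptolepis | evidence) = 0.0029282 / 0.024936 ≈ 0.117.

0.117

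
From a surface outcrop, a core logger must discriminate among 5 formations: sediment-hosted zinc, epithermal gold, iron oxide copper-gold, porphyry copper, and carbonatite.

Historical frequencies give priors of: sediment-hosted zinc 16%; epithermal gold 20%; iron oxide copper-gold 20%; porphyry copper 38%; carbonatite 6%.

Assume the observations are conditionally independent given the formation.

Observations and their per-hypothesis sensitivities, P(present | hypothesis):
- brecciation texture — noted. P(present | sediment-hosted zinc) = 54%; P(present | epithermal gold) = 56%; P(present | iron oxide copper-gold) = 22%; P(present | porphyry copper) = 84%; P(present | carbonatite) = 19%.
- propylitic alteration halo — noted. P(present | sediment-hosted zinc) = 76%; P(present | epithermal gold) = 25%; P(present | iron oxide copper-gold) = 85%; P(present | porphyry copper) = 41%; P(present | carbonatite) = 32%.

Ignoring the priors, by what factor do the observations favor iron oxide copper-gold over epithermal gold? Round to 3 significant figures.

Take the product of per-observation likelihoods under each hypothesis, then divide.
  iron oxide copper-gold: 0.22 × 0.85 = 0.187
  epithermal gold: 0.56 × 0.25 = 0.14
Bayes factor = 0.187 / 0.14 ≈ 1.34

1.34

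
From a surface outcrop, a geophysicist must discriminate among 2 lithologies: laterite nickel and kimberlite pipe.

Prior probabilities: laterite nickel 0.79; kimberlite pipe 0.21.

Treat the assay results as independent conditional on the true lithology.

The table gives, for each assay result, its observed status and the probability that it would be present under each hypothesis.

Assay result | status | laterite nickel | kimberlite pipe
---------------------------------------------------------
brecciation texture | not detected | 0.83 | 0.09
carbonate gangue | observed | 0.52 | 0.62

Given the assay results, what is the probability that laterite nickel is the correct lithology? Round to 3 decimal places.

0.371

By Bayes' rule with conditional independence, the unnormalized weight for each hypothesis is prior × ∏ likelihoods (using 1 − P(present | H) for each absent assay result):
  laterite nickel: 0.79 × (1 − 0.83) × 0.52 = 0.069836
  kimberlite pipe: 0.21 × (1 − 0.09) × 0.62 = 0.11848
The unnormalized weights sum to 0.18832.
P(laterite nickel | evidence) = 0.069836 / 0.18832 ≈ 0.371.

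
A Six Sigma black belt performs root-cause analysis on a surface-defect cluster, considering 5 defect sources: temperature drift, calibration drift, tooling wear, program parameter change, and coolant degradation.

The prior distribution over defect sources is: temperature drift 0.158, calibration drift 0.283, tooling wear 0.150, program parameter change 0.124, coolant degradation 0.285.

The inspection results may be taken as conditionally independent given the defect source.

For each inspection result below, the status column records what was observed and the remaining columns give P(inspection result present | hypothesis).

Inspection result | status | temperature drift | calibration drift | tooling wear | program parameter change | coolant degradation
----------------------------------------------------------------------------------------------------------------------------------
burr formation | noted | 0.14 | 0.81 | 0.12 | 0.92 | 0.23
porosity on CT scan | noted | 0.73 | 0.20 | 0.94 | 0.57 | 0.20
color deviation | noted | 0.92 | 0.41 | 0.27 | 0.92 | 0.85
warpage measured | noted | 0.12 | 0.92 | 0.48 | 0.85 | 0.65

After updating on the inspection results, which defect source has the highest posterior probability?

program parameter change

For each hypothesis, the unnormalized posterior weight is prior × product of the inspection result likelihoods:
  temperature drift: 0.158 × 0.14 × 0.73 × 0.92 × 0.12 = 0.0017827
  calibration drift: 0.283 × 0.81 × 0.20 × 0.41 × 0.92 = 0.017293
  tooling wear: 0.150 × 0.12 × 0.94 × 0.27 × 0.48 = 0.0021928
  program parameter change: 0.124 × 0.92 × 0.57 × 0.92 × 0.85 = 0.05085
  coolant degradation: 0.285 × 0.23 × 0.20 × 0.85 × 0.65 = 0.0072433
Marginal likelihood of the evidence = 0.079362.
P(temperature drift | evidence) ≈ 0.0017827 / 0.079362 ≈ 0.022
P(calibration drift | evidence) ≈ 0.017293 / 0.079362 ≈ 0.218
P(tooling wear | evidence) ≈ 0.0021928 / 0.079362 ≈ 0.028
P(program parameter change | evidence) ≈ 0.05085 / 0.079362 ≈ 0.641
P(coolant degradation | evidence) ≈ 0.0072433 / 0.079362 ≈ 0.091
The largest is 0.641, so program parameter change is most probable.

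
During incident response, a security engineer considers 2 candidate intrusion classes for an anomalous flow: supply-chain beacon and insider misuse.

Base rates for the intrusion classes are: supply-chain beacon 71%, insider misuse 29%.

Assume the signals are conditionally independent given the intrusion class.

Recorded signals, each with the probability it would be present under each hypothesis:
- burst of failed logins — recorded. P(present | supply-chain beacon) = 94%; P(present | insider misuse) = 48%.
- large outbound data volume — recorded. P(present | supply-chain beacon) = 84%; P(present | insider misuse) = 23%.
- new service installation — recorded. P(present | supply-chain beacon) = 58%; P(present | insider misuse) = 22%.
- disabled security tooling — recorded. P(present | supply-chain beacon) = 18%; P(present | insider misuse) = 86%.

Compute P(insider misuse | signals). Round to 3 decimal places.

0.094

Multiply each prior by the joint likelihood of the signal pattern:
  supply-chain beacon: 0.71 × 0.94 × 0.84 × 0.58 × 0.18 = 0.058528
  insider misuse: 0.29 × 0.48 × 0.23 × 0.22 × 0.86 = 0.0060574
Marginal likelihood of the evidence = 0.064586.
P(insider misuse | evidence) = 0.0060574 / 0.064586 ≈ 0.094.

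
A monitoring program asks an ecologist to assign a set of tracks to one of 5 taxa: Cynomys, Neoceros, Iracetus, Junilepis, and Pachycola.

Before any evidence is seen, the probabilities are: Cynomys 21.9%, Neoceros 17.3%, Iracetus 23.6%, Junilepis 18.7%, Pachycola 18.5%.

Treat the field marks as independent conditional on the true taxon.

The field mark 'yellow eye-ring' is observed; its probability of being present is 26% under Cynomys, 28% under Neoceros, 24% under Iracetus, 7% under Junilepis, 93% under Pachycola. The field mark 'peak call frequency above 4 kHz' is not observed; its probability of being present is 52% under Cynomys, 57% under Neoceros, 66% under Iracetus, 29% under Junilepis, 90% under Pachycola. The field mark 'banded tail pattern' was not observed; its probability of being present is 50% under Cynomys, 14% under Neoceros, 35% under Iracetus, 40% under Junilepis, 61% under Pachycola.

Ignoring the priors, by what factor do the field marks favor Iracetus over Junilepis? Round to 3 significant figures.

1.78

The Bayes factor is the ratio of the joint likelihoods of the field mark pattern under the two hypotheses (using 1 − P(present | H) for each absent field mark).
  Iracetus: 0.24 × (1 − 0.66) × (1 − 0.35) = 0.05304
  Junilepis: 0.07 × (1 − 0.29) × (1 − 0.40) = 0.02982
Bayes factor = 0.05304 / 0.02982 ≈ 1.78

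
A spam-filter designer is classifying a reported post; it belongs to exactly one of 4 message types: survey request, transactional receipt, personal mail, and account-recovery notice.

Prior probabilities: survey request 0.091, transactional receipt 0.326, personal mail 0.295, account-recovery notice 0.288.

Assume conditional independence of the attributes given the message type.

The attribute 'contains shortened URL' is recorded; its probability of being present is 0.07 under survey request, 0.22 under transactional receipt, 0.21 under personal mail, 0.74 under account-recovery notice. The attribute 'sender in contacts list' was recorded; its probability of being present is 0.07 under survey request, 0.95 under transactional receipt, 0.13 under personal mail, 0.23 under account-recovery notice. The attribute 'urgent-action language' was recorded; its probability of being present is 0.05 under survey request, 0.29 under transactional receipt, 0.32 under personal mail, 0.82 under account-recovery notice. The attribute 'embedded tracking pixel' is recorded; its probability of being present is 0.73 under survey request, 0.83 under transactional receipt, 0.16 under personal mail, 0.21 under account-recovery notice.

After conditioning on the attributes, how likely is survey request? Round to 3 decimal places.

Multiply each prior by the joint likelihood of the attribute pattern:
  survey request: 0.091 × 0.07 × 0.07 × 0.05 × 0.73 = 1.6275e-05
  transactional receipt: 0.326 × 0.22 × 0.95 × 0.29 × 0.83 = 0.0164
  personal mail: 0.295 × 0.21 × 0.13 × 0.32 × 0.16 = 0.00041234
  account-recovery notice: 0.288 × 0.74 × 0.23 × 0.82 × 0.21 = 0.0084408
Marginal likelihood of the evidence = 0.025269.
P(survey request | evidence) = 1.6275e-05 / 0.025269 ≈ 0.001.

0.001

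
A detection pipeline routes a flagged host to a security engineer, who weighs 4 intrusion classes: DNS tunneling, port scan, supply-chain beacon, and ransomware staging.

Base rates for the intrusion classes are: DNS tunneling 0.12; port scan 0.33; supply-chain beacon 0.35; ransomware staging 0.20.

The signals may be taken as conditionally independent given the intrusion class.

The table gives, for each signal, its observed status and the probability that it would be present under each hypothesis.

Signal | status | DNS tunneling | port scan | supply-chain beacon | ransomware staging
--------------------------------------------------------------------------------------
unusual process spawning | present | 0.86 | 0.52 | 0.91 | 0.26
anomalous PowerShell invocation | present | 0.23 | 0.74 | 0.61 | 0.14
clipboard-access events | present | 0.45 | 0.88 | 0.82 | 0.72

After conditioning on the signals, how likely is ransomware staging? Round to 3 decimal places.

By Bayes' rule with conditional independence, the unnormalized weight for each hypothesis is prior × ∏ likelihoods:
  DNS tunneling: 0.12 × 0.86 × 0.23 × 0.45 = 0.010681
  port scan: 0.33 × 0.52 × 0.74 × 0.88 = 0.11175
  supply-chain beacon: 0.35 × 0.91 × 0.61 × 0.82 = 0.15931
  ransomware staging: 0.20 × 0.26 × 0.14 × 0.72 = 0.0052416
Normalizing constant Z = 0.010681 + 0.11175 + 0.15931 + 0.0052416 = 0.28698.
P(ransomware staging | evidence) = 0.0052416 / 0.28698 ≈ 0.018.

0.018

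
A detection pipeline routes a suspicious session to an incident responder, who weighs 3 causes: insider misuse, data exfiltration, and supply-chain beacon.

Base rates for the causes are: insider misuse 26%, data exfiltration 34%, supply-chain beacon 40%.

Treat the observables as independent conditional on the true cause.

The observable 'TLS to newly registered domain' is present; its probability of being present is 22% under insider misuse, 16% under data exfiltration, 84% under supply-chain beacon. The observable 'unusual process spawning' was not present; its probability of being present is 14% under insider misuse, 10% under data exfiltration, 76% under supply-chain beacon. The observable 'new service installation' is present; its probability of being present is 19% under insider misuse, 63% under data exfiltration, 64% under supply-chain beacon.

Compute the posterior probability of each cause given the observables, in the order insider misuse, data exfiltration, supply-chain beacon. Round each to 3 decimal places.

0.102, 0.336, 0.562

By Bayes' rule with conditional independence, the unnormalized weight for each hypothesis is prior × ∏ likelihoods (using 1 − P(present | H) for each absent observable):
  insider misuse: 0.26 × 0.22 × (1 − 0.14) × 0.19 = 0.0093465
  data exfiltration: 0.34 × 0.16 × (1 − 0.10) × 0.63 = 0.030845
  supply-chain beacon: 0.40 × 0.84 × (1 − 0.76) × 0.64 = 0.05161
Marginal likelihood of the evidence = 0.091801.
P(insider misuse | evidence) = 0.0093465 / 0.091801 ≈ 0.102
P(data exfiltration | evidence) = 0.030845 / 0.091801 ≈ 0.336
P(supply-chain beacon | evidence) = 0.05161 / 0.091801 ≈ 0.562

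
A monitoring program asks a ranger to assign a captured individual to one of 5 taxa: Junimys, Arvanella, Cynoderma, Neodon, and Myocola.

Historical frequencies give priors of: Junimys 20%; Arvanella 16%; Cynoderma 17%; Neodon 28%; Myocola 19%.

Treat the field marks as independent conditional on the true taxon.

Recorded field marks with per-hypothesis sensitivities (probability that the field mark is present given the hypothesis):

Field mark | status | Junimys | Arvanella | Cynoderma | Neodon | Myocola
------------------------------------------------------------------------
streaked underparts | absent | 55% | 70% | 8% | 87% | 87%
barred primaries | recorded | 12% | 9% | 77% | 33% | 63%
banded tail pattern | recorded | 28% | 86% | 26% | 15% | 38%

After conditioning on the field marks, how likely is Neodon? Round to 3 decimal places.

0.039

For each hypothesis, the unnormalized posterior weight is prior × product of the field mark likelihoods (using 1 − P(present | H) for each absent field mark):
  Junimys: 0.20 × (1 − 0.55) × 0.12 × 0.28 = 0.003024
  Arvanella: 0.16 × (1 − 0.70) × 0.09 × 0.86 = 0.0037152
  Cynoderma: 0.17 × (1 − 0.08) × 0.77 × 0.26 = 0.031311
  Neodon: 0.28 × (1 − 0.87) × 0.33 × 0.15 = 0.0018018
  Myocola: 0.19 × (1 − 0.87) × 0.63 × 0.38 = 0.0059132
Marginal likelihood of the evidence = 0.045765.
P(Neodon | evidence) = 0.0018018 / 0.045765 ≈ 0.039.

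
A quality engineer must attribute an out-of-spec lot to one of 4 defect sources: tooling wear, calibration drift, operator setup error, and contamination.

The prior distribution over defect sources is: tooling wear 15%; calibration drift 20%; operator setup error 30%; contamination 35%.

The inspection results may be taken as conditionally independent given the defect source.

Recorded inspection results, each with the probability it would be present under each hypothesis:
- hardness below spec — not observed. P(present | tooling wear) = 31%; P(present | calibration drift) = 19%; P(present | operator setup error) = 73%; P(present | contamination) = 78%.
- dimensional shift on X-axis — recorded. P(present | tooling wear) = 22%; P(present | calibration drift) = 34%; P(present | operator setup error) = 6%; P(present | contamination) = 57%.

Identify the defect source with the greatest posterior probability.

Multiply each prior by the joint likelihood of the inspection result pattern (using 1 − P(present | H) for each absent inspection result):
  tooling wear: 0.15 × (1 − 0.31) × 0.22 = 0.02277
  calibration drift: 0.20 × (1 − 0.19) × 0.34 = 0.05508
  operator setup error: 0.30 × (1 − 0.73) × 0.06 = 0.00486
  contamination: 0.35 × (1 − 0.78) × 0.57 = 0.04389
The unnormalized weights sum to 0.1266.
P(tooling wear | evidence) ≈ 0.02277 / 0.1266 ≈ 0.180
P(calibration drift | evidence) ≈ 0.05508 / 0.1266 ≈ 0.435
P(operator setup error | evidence) ≈ 0.00486 / 0.1266 ≈ 0.038
P(contamination | evidence) ≈ 0.04389 / 0.1266 ≈ 0.347
The largest is 0.435, so calibration drift is most probable.

calibration drift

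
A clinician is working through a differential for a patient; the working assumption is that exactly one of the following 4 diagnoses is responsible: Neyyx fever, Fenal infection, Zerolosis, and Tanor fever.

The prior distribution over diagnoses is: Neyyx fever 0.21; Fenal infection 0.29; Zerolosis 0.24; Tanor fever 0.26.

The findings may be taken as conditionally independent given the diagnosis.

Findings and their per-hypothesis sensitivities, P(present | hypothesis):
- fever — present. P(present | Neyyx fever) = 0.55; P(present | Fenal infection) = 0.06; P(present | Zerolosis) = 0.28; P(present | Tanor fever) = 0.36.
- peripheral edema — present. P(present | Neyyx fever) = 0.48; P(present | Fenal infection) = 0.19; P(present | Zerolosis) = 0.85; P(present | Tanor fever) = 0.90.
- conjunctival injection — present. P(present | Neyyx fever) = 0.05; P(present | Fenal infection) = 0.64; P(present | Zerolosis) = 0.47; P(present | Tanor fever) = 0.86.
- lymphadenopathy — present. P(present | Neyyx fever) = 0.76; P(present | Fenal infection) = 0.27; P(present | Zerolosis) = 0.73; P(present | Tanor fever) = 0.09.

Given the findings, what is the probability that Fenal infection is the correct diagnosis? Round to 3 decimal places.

Multiply each prior by the joint likelihood of the evidence pattern:
  Neyyx fever: 0.21 × 0.55 × 0.48 × 0.05 × 0.76 = 0.0021067
  Fenal infection: 0.29 × 0.06 × 0.19 × 0.64 × 0.27 = 0.00057128
  Zerolosis: 0.24 × 0.28 × 0.85 × 0.47 × 0.73 = 0.019598
  Tanor fever: 0.26 × 0.36 × 0.90 × 0.86 × 0.09 = 0.0065202
Normalizing constant Z = 0.0021067 + 0.00057128 + 0.019598 + 0.0065202 = 0.028796.
P(Fenal infection | evidence) = 0.00057128 / 0.028796 ≈ 0.020.

0.020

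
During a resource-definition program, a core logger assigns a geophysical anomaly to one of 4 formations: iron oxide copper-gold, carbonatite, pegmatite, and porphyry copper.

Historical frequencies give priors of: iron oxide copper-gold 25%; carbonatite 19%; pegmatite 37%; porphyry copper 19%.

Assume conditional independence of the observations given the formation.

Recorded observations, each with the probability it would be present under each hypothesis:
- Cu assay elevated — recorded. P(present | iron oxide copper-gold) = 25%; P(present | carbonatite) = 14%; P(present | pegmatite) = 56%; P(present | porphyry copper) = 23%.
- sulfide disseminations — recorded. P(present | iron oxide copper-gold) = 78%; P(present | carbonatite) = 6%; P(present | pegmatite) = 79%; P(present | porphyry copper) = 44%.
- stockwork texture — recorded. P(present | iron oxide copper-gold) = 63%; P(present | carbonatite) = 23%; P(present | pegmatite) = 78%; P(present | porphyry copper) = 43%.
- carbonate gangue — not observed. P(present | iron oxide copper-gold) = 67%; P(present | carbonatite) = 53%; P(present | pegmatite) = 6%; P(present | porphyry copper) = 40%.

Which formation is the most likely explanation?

pegmatite

By Bayes' rule with conditional independence, the unnormalized weight for each hypothesis is prior × ∏ likelihoods (using 1 − P(present | H) for each absent observation):
  iron oxide copper-gold: 0.25 × 0.25 × 0.78 × 0.63 × (1 − 0.67) = 0.010135
  carbonatite: 0.19 × 0.14 × 0.06 × 0.23 × (1 − 0.53) = 0.00017253
  pegmatite: 0.37 × 0.56 × 0.79 × 0.78 × (1 − 0.06) = 0.12002
  porphyry copper: 0.19 × 0.23 × 0.44 × 0.43 × (1 − 0.40) = 0.0049608
Marginal likelihood of the evidence = 0.13528.
P(iron oxide copper-gold | evidence) ≈ 0.010135 / 0.13528 ≈ 0.075
P(carbonatite | evidence) ≈ 0.00017253 / 0.13528 ≈ 0.001
P(pegmatite | evidence) ≈ 0.12002 / 0.13528 ≈ 0.887
P(porphyry copper | evidence) ≈ 0.0049608 / 0.13528 ≈ 0.037
The largest is 0.887, so pegmatite is most probable.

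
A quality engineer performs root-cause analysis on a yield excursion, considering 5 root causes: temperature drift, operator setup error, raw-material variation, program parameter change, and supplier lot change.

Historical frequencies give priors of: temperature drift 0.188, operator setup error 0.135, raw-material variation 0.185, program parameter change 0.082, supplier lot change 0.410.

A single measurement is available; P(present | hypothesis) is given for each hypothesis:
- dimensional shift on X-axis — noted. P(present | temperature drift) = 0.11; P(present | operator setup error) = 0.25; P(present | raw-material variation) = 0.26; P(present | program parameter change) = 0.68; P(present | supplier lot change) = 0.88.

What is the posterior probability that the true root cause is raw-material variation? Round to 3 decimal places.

0.093

By Bayes' rule, the unnormalized weight for each hypothesis is prior × likelihood:
  temperature drift: 0.188 × 0.11 = 0.02068
  operator setup error: 0.135 × 0.25 = 0.03375
  raw-material variation: 0.185 × 0.26 = 0.0481
  program parameter change: 0.082 × 0.68 = 0.05576
  supplier lot change: 0.410 × 0.88 = 0.3608
Marginal likelihood of the evidence = 0.51909.
P(raw-material variation | evidence) = 0.0481 / 0.51909 ≈ 0.093.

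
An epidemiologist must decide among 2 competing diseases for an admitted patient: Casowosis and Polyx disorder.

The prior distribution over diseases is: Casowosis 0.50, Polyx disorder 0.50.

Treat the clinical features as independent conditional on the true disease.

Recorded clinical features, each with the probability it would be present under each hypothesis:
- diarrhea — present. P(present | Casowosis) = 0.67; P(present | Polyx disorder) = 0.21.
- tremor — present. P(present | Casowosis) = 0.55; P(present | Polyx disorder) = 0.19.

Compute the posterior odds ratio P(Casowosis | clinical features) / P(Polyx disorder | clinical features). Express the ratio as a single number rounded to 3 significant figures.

The normalizing constant cancels in an odds ratio, so compute prior × likelihood for the two hypotheses only:
  Casowosis: 0.50 × 0.67 × 0.55 = 0.18425
  Polyx disorder: 0.50 × 0.21 × 0.19 = 0.01995
Odds(Casowosis : Polyx disorder) = 0.18425 / 0.01995 ≈ 9.24.

9.24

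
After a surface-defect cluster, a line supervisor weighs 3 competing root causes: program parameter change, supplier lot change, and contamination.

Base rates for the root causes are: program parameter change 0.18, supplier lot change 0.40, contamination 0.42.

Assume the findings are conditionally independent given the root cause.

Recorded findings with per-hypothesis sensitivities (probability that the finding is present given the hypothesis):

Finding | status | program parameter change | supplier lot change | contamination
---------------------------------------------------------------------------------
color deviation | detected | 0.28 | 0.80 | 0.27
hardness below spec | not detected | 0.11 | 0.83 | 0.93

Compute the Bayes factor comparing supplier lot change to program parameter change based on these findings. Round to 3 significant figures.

0.546

Take the product of per-finding likelihoods under each hypothesis (using 1 − P(present | H) for each absent finding), then divide.
  supplier lot change: 0.80 × (1 − 0.83) = 0.136
  program parameter change: 0.28 × (1 − 0.11) = 0.2492
Bayes factor = 0.136 / 0.2492 ≈ 0.546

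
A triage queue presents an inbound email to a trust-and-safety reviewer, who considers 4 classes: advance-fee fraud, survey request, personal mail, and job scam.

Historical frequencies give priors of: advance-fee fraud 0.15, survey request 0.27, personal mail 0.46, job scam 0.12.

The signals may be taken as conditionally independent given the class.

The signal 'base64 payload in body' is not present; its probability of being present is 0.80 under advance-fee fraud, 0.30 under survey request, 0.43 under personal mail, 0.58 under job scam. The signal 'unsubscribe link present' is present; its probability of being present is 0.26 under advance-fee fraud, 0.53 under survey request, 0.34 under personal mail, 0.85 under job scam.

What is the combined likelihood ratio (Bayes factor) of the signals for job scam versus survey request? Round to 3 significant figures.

0.962

Take the product of per-signal likelihoods under each hypothesis (using 1 − P(present | H) for each absent signal), then divide.
  job scam: (1 − 0.58) × 0.85 = 0.357
  survey request: (1 − 0.30) × 0.53 = 0.371
Bayes factor = 0.357 / 0.371 ≈ 0.962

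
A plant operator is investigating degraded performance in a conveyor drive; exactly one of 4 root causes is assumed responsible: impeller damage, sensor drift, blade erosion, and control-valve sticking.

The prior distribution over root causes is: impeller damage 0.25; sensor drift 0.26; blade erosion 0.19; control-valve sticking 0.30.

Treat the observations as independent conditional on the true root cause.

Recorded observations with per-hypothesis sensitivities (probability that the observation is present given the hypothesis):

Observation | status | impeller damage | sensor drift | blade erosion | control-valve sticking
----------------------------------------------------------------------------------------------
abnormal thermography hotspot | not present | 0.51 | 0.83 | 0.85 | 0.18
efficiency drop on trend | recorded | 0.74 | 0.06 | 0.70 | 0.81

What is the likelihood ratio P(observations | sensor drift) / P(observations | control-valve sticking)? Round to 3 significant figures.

0.0154

Joint likelihood of the evidence pattern under each hypothesis (using 1 − P(present | H) for each absent observation):
  sensor drift: (1 − 0.83) × 0.06 = 0.0102
  control-valve sticking: (1 − 0.18) × 0.81 = 0.6642
Bayes factor = 0.0102 / 0.6642 ≈ 0.0154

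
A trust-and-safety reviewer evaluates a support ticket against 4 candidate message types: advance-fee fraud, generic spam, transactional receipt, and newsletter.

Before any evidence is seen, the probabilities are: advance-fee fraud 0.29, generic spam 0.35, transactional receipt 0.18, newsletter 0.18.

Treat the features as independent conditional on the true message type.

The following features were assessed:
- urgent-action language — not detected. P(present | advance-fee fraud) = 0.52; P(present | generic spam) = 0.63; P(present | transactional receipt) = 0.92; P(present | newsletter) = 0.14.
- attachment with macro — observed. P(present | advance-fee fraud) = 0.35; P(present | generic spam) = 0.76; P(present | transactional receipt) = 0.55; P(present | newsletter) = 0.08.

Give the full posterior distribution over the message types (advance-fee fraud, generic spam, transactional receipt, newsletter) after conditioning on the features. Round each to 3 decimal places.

0.291, 0.588, 0.047, 0.074

For each hypothesis, the unnormalized posterior weight is prior × product of the feature likelihoods (using 1 − P(present | H) for each absent feature):
  advance-fee fraud: 0.29 × (1 − 0.52) × 0.35 = 0.04872
  generic spam: 0.35 × (1 − 0.63) × 0.76 = 0.09842
  transactional receipt: 0.18 × (1 − 0.92) × 0.55 = 0.00792
  newsletter: 0.18 × (1 − 0.14) × 0.08 = 0.012384
Normalizing constant Z = 0.04872 + 0.09842 + 0.00792 + 0.012384 = 0.16744.
P(advance-fee fraud | evidence) = 0.04872 / 0.16744 ≈ 0.291
P(generic spam | evidence) = 0.09842 / 0.16744 ≈ 0.588
P(transactional receipt | evidence) = 0.00792 / 0.16744 ≈ 0.047
P(newsletter | evidence) = 0.012384 / 0.16744 ≈ 0.074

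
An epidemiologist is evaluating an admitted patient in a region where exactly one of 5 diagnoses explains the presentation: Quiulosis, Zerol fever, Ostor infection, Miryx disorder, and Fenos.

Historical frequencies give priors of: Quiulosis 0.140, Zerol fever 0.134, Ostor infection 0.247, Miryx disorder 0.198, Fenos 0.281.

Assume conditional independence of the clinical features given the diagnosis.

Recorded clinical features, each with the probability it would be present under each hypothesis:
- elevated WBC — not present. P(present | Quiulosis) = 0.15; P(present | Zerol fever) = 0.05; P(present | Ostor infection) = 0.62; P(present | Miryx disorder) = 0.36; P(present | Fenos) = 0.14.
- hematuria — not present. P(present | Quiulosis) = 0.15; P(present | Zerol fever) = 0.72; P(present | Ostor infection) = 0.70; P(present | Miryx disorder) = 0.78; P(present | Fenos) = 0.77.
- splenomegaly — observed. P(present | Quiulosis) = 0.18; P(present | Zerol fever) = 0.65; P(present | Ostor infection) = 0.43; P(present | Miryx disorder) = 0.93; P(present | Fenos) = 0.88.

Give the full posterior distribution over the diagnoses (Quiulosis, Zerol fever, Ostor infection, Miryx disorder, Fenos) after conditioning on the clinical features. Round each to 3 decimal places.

By Bayes' rule with conditional independence, the unnormalized weight for each hypothesis is prior × ∏ likelihoods (using 1 − P(present | H) for each absent clinical feature):
  Quiulosis: 0.140 × (1 − 0.15) × (1 − 0.15) × 0.18 = 0.018207
  Zerol fever: 0.134 × (1 − 0.05) × (1 − 0.72) × 0.65 = 0.023169
  Ostor infection: 0.247 × (1 − 0.62) × (1 − 0.70) × 0.43 = 0.012108
  Miryx disorder: 0.198 × (1 − 0.36) × (1 − 0.78) × 0.93 = 0.025927
  Fenos: 0.281 × (1 − 0.14) × (1 − 0.77) × 0.88 = 0.048912
The unnormalized weights sum to 0.12832.
P(Quiulosis | evidence) = 0.018207 / 0.12832 ≈ 0.142
P(Zerol fever | evidence) = 0.023169 / 0.12832 ≈ 0.181
P(Ostor infection | evidence) = 0.012108 / 0.12832 ≈ 0.094
P(Miryx disorder | evidence) = 0.025927 / 0.12832 ≈ 0.202
P(Fenos | evidence) = 0.048912 / 0.12832 ≈ 0.381

0.142, 0.181, 0.094, 0.202, 0.381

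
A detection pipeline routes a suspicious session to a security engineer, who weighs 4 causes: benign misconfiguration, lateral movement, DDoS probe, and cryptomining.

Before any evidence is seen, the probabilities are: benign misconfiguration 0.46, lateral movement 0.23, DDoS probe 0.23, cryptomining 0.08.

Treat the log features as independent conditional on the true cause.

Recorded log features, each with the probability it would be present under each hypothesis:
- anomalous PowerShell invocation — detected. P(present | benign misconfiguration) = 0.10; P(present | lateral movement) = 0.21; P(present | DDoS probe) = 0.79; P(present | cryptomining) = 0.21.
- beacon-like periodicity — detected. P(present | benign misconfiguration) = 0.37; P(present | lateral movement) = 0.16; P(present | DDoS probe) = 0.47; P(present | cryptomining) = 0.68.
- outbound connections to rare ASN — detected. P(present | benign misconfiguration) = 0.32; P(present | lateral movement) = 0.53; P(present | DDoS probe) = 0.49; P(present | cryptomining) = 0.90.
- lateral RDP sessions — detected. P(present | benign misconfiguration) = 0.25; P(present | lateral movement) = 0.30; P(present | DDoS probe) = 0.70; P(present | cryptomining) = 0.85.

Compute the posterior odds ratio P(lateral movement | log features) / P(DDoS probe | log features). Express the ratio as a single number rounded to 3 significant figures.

0.0419

Unnormalized posterior weight (prior times the log feature likelihoods) for each of the two hypotheses:
  lateral movement: 0.23 × 0.21 × 0.16 × 0.53 × 0.30 = 0.0012288
  DDoS probe: 0.23 × 0.79 × 0.47 × 0.49 × 0.70 = 0.029292
Odds(lateral movement : DDoS probe) = 0.0012288 / 0.029292 ≈ 0.0419.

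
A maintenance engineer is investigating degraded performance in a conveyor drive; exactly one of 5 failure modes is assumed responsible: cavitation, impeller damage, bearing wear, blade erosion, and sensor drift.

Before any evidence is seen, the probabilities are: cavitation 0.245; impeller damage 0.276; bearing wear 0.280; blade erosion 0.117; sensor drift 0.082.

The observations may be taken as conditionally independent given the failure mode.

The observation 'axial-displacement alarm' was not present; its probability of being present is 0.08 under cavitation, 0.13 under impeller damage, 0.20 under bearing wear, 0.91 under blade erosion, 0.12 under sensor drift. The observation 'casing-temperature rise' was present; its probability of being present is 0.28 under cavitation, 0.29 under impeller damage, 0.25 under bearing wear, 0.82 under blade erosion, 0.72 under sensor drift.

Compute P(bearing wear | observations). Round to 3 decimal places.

0.225

For each hypothesis, the unnormalized posterior weight is prior × product of the observation likelihoods (using 1 − P(present | H) for each absent observation):
  cavitation: 0.245 × (1 − 0.08) × 0.28 = 0.063112
  impeller damage: 0.276 × (1 − 0.13) × 0.29 = 0.069635
  bearing wear: 0.280 × (1 − 0.20) × 0.25 = 0.056
  blade erosion: 0.117 × (1 − 0.91) × 0.82 = 0.0086346
  sensor drift: 0.082 × (1 − 0.12) × 0.72 = 0.051955
Marginal likelihood of the evidence = 0.24934.
P(bearing wear | evidence) = 0.056 / 0.24934 ≈ 0.225.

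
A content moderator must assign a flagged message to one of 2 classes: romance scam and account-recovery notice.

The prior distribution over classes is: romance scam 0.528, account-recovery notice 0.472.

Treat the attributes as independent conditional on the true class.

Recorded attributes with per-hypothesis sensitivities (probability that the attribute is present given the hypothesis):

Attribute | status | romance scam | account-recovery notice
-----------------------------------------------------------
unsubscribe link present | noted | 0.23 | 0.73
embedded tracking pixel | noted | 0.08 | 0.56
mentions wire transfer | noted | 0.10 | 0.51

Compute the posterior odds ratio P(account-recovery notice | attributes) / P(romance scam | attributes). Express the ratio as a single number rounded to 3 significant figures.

101

Posterior odds equal prior odds times the likelihood ratio; only the two competing hypotheses matter.
  account-recovery notice: 0.472 × 0.73 × 0.56 × 0.51 = 0.098406
  romance scam: 0.528 × 0.23 × 0.08 × 0.10 = 0.00097152
Posterior odds = 0.098406 / 0.00097152 ≈ 101.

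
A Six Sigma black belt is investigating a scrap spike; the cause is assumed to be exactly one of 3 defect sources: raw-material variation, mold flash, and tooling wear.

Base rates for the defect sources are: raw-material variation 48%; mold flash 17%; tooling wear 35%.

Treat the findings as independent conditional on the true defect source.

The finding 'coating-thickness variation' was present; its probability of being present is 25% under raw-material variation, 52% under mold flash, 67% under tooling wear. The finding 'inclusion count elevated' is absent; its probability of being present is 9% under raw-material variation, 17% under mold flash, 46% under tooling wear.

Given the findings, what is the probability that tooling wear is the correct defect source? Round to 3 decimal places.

0.410

Multiply each prior by the joint likelihood of the evidence pattern (using 1 − P(present | H) for each absent finding):
  raw-material variation: 0.48 × 0.25 × (1 − 0.09) = 0.1092
  mold flash: 0.17 × 0.52 × (1 − 0.17) = 0.073372
  tooling wear: 0.35 × 0.67 × (1 − 0.46) = 0.12663
The unnormalized weights sum to 0.3092.
P(tooling wear | evidence) = 0.12663 / 0.3092 ≈ 0.410.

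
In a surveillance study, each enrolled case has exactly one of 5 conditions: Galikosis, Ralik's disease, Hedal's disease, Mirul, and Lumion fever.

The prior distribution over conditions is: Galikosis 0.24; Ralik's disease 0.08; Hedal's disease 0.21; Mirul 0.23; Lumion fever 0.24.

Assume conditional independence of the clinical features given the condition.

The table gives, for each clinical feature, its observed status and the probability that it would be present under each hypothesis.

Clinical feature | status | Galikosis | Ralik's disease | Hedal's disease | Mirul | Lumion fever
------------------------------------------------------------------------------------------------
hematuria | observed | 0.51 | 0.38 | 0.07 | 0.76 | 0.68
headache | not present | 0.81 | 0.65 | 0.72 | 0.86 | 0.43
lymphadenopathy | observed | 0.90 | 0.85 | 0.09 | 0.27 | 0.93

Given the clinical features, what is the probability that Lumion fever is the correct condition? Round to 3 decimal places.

By Bayes' rule with conditional independence, the unnormalized weight for each hypothesis is prior × ∏ likelihoods (using 1 − P(present | H) for each absent clinical feature):
  Galikosis: 0.24 × 0.51 × (1 − 0.81) × 0.90 = 0.02093
  Ralik's disease: 0.08 × 0.38 × (1 − 0.65) × 0.85 = 0.009044
  Hedal's disease: 0.21 × 0.07 × (1 − 0.72) × 0.09 = 0.00037044
  Mirul: 0.23 × 0.76 × (1 − 0.86) × 0.27 = 0.0066074
  Lumion fever: 0.24 × 0.68 × (1 − 0.43) × 0.93 = 0.086512
Normalizing constant Z = 0.02093 + 0.009044 + 0.00037044 + 0.0066074 + 0.086512 = 0.12346.
P(Lumion fever | evidence) = 0.086512 / 0.12346 ≈ 0.701.

0.701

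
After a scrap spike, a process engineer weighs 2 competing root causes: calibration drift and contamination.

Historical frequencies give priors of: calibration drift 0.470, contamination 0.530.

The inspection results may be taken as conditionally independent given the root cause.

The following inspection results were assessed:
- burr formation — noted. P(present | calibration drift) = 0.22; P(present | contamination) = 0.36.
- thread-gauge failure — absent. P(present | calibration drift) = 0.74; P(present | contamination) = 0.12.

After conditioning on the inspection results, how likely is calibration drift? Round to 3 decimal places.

0.138

Multiply each prior by the joint likelihood of the inspection result pattern (using 1 − P(present | H) for each absent inspection result):
  calibration drift: 0.470 × 0.22 × (1 − 0.74) = 0.026884
  contamination: 0.530 × 0.36 × (1 − 0.12) = 0.1679
The unnormalized weights sum to 0.19479.
P(calibration drift | evidence) = 0.026884 / 0.19479 ≈ 0.138.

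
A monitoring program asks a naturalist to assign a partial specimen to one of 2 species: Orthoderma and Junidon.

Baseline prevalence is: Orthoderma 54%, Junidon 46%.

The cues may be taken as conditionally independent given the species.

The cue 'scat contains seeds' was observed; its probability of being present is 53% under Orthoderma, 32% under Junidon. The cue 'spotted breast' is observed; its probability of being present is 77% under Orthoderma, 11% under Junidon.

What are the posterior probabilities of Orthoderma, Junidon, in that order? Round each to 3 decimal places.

0.932, 0.068

Multiply each prior by the joint likelihood of the cue pattern:
  Orthoderma: 0.54 × 0.53 × 0.77 = 0.22037
  Junidon: 0.46 × 0.32 × 0.11 = 0.016192
The unnormalized weights sum to 0.23657.
P(Orthoderma | evidence) = 0.22037 / 0.23657 ≈ 0.932
P(Junidon | evidence) = 0.016192 / 0.23657 ≈ 0.068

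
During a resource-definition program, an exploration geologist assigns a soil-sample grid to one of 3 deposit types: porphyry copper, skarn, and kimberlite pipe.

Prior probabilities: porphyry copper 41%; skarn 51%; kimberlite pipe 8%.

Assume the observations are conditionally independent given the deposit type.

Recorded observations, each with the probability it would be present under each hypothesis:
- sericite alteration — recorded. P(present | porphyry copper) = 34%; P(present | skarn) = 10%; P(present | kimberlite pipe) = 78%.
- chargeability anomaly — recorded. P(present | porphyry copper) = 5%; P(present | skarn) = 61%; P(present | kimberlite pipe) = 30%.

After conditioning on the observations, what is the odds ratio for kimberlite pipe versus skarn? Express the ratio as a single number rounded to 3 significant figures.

0.602

Unnormalized posterior weight (prior times the observation likelihoods) for each of the two hypotheses:
  kimberlite pipe: 0.08 × 0.78 × 0.30 = 0.01872
  skarn: 0.51 × 0.10 × 0.61 = 0.03111
Odds(kimberlite pipe : skarn) = 0.01872 / 0.03111 ≈ 0.602.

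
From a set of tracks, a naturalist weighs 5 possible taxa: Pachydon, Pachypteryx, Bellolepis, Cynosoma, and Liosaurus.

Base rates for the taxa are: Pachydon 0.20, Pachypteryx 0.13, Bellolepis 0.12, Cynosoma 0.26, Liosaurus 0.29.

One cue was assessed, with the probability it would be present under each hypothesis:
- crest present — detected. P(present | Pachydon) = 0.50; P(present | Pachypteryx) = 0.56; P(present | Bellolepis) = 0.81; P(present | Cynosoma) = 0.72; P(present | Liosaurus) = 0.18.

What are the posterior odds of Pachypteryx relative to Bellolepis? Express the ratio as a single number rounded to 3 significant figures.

0.749

Posterior odds equal prior odds times the likelihood ratio; only the two competing hypotheses matter.
  Pachypteryx: 0.13 × 0.56 = 0.0728
  Bellolepis: 0.12 × 0.81 = 0.0972
Posterior odds = 0.0728 / 0.0972 ≈ 0.749.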